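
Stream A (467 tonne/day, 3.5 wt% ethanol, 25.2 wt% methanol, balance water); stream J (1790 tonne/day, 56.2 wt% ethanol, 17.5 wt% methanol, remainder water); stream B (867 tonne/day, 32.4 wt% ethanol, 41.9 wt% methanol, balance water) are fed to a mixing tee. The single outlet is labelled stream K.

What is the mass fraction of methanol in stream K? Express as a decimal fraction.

Total flow out = 467 + 1790 + 867 = 3124 tonne/day.
methanol in = 467×0.252 + 1790×0.175 + 867×0.419 = 794.21 tonne/day.
methanol mass fraction in K = 794.21/3124 = 0.254.

0.254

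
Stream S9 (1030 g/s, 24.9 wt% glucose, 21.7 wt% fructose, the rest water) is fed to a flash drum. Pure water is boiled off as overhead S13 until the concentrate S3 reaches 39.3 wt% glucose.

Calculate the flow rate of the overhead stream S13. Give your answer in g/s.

377.4 g/s

glucose is conserved: 1030×0.249 = 256.47 g/s all reports to the concentrate.
Concentrate = 256.47/(target fraction) = 652.6 g/s.
Overhead = 1030 − 652.6 = 377.4 g/s.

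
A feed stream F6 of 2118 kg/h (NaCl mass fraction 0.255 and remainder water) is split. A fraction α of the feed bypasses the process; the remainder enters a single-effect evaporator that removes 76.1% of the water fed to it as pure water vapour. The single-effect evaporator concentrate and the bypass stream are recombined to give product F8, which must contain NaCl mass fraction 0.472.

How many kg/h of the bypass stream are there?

All 2118×0.255 = 540.09 kg/h of NaCl reaches F8, so F8 = 540.09/0.472 = 1144.3 kg/h and vapour = 973.74 kg/h.
The evaporator receives (1−α)·2118 of feed at 0.745 water and removes 0.761 of that water:
0.761×0.745×(1−α)×2118 = 973.74
(1−α) = 973.74/1200.8 = 0.8109;  α = 0.1891.
Bypass flow = 0.1891×2118 = 400.48 kg/h.

400.5 kg/h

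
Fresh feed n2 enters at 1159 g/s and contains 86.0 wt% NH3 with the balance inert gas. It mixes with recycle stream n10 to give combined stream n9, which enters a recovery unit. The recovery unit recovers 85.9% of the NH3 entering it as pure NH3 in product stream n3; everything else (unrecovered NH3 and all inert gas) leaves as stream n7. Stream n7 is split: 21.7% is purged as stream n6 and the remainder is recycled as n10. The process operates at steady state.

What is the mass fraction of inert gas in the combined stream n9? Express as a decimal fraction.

0.4003

inert gas enters only via n2 and leaves only via the purge: 1159×0.140 = 0.217×(inert gas in n7), and the recovery unit passes all inert gas, so inert gas in n9 = inert gas in n7 = 747.74 g/s.
NH3 in n9: m_A = 1159×0.860 + (1−0.217)·(1−0.859)·m_A, so m_A = 996.74/0.8896 = 1120.4 g/s.
n9 = 1120.4 + 747.74 = 1868.2 g/s.
inert gas fraction in n9 = 747.74/1868.2 = 0.4003.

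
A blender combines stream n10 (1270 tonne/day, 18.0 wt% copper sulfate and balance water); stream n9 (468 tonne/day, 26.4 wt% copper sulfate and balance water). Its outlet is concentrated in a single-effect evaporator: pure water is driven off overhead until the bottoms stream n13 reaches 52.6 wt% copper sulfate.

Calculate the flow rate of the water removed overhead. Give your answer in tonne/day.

copper sulfate entering = 1270×0.180 + 468×0.264 = 352.15 tonne/day.
All copper sulfate reports to n13, so n13 = 352.15/0.526 = 669.49 tonne/day.
Total feed = 1738 tonne/day; overhead = 1738 − 669.49 = 1068.5 tonne/day.

1069 tonne/day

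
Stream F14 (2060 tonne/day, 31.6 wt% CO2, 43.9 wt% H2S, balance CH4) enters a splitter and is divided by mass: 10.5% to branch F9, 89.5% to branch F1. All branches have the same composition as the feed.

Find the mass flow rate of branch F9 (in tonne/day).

216.3 tonne/day

Branch F9 flow = 0.105×2060 = 216.3 tonne/day.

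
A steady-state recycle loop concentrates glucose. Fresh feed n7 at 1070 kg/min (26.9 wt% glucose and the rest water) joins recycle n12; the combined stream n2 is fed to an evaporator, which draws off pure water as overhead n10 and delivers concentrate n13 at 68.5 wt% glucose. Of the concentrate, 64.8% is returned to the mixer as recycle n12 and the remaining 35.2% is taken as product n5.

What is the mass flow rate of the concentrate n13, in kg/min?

Overall glucose balance (none leaves overhead): glucose in fresh feed = glucose in product, i.e. 1070×0.269 = (1−0.648)·n13·0.685.
n13 = 287.83/(0.685×0.352) = 1193.7 kg/min.

1194 kg/min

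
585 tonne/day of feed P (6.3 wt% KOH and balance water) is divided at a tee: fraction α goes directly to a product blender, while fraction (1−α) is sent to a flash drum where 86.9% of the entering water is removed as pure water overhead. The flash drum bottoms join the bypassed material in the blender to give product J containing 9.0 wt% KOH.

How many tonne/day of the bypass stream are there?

369.5 tonne/day

All 585×0.063 = 36.855 tonne/day of KOH reaches J, so J = 36.855/0.090 = 409.5 tonne/day and vapour = 175.5 tonne/day.
The evaporator receives (1−α)·585 of feed at 0.937 water and removes 0.869 of that water:
0.869×0.937×(1−α)×585 = 175.5
(1−α) = 175.5/476.34 = 0.3684;  α = 0.6316.
Bypass flow = 0.6316×585 = 369.47 tonne/day.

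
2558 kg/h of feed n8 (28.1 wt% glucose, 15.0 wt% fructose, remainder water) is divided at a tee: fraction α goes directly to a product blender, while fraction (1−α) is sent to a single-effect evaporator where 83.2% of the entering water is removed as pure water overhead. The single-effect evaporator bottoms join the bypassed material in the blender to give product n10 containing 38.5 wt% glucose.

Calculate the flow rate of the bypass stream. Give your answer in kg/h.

1098 kg/h

All 2558×0.281 = 718.8 kg/h of glucose reaches n10, so n10 = 718.8/0.385 = 1867 kg/h and vapour = 690.99 kg/h.
The evaporator receives (1−α)·2558 of feed at 0.569 water and removes 0.832 of that water:
0.832×0.569×(1−α)×2558 = 690.99
(1−α) = 690.99/1211 = 0.5706;  α = 0.4294.
Bypass flow = 0.4294×2558 = 1098.4 kg/h.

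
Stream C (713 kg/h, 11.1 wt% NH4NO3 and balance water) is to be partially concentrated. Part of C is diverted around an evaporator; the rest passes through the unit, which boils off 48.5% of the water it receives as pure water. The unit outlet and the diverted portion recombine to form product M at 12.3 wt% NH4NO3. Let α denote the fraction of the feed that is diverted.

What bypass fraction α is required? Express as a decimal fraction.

All 713×0.111 = 79.143 kg/h of NH4NO3 reaches M, so M = 79.143/0.123 = 643.44 kg/h and vapour = 69.561 kg/h.
The evaporator receives (1−α)·713 of feed at 0.889 water and removes 0.485 of that water:
0.485×0.889×(1−α)×713 = 69.561
(1−α) = 69.561/307.42 = 0.2263;  α = 0.7737.

0.774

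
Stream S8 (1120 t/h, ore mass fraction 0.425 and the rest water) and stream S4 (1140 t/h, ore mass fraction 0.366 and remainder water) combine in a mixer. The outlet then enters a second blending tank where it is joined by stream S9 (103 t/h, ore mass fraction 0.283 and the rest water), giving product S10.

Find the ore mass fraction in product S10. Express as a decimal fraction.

Overall, product flow = 2363 t/h.
ore in = 1120×0.425 + 1140×0.366 + 103×0.283 = 922.39 t/h.
ore fraction in S10 = 0.390.

0.390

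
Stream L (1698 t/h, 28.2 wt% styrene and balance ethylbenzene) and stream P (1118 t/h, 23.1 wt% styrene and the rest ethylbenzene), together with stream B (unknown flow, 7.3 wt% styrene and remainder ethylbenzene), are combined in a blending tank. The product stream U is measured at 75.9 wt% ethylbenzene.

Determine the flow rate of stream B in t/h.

347.8 t/h

Let B be the unknown flow. Total out = 2816 + B.
ethylbenzene balance: 2078.9 + 0.927·B = 0.759·(2816 + B)
(0.927 − 0.759)·B = 0.759×2816 − 2078.9 = 58.438
B = 58.438 / 0.168 = 347.85 t/h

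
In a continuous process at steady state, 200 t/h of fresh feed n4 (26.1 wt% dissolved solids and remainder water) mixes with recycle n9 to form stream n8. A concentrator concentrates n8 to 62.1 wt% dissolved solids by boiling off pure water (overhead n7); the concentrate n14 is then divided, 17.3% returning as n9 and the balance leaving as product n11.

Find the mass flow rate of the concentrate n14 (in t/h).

101.6 t/h

Overall dissolved solids balance (none leaves overhead): dissolved solids in fresh feed = dissolved solids in product, i.e. 200×0.261 = (1−0.173)·n14·0.621.
n14 = 52.2/(0.621×0.827) = 101.64 t/h.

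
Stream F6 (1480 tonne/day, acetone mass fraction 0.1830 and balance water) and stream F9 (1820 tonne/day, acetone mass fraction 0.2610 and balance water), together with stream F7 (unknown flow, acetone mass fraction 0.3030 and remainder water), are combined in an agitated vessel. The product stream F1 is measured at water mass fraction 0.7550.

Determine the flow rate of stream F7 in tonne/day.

1080 tonne/day

Let F7 be the unknown flow. Total out = 3300 + F7.
water balance: 2554.1 + 0.697·F7 = 0.755·(3300 + F7)
(0.697 − 0.755)·F7 = 0.755×3300 − 2554.1 = -62.64
F7 = -62.64 / -0.058 = 1080 tonne/day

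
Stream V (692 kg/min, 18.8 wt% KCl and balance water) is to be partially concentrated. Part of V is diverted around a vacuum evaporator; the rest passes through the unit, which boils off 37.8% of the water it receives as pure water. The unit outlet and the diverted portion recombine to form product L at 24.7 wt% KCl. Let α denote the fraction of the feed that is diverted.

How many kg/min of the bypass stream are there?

153.5 kg/min

All 692×0.188 = 130.1 kg/min of KCl reaches L, so L = 130.1/0.247 = 526.7 kg/min and vapour = 165.3 kg/min.
The evaporator receives (1−α)·692 of feed at 0.812 water and removes 0.378 of that water:
0.378×0.812×(1−α)×692 = 165.3
(1−α) = 165.3/212.4 = 0.7782;  α = 0.2218.
Bypass flow = 0.2218×692 = 153.47 kg/min.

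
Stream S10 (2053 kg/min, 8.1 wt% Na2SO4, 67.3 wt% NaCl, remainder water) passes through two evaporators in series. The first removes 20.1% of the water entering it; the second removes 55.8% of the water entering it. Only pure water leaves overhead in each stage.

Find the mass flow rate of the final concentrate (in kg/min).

water in feed = 2053×0.246 = 505.04 kg/min.
After stage 1: water left = (1−0.201)×505.04 = 403.53; stream total = 1951.5 kg/min.
After stage 2: water left = (1−0.558)×403.53 = 178.36; final concentrate = 1726.3 kg/min.

1726 kg/min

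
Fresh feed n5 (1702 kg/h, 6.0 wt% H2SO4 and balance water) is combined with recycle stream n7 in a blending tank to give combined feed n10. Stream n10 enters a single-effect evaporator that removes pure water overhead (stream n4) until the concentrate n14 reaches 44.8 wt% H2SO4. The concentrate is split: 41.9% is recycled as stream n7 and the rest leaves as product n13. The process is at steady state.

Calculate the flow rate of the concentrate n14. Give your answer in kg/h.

Overall H2SO4 balance (none leaves overhead): H2SO4 in fresh feed = H2SO4 in product, i.e. 1702×0.060 = (1−0.419)·n14·0.448.
n14 = 102.12/(0.448×0.581) = 392.33 kg/h.

392.3 kg/h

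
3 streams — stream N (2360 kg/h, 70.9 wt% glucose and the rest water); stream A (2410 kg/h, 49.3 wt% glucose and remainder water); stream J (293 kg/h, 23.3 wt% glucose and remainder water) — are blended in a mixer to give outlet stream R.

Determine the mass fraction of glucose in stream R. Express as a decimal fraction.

Total flow out = 2360 + 2410 + 293 = 5063 kg/h.
glucose in = 2360×0.709 + 2410×0.493 + 293×0.233 = 2929.6 kg/h.
glucose mass fraction in R = 2929.6/5063 = 0.579.

0.579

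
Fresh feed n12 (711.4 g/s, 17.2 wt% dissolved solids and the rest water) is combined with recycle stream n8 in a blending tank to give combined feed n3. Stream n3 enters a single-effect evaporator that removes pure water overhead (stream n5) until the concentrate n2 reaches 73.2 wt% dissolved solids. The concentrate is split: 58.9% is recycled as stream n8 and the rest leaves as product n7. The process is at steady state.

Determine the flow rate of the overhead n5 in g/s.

Overall dissolved solids balance (none leaves overhead): dissolved solids in fresh feed = dissolved solids in product, i.e. 711.4×0.172 = (1−0.589)·n2·0.732.
n2 = 122.36/(0.732×0.411) = 406.71 g/s.
Recycle n8 = 0.589×406.71 = 239.55 g/s.
Combined feed n3 = 711.4 + 239.55 = 950.95 g/s.
Overhead n5 = n3 − n2 = 950.95 − 406.71 = 544.24 g/s.

544.2 g/s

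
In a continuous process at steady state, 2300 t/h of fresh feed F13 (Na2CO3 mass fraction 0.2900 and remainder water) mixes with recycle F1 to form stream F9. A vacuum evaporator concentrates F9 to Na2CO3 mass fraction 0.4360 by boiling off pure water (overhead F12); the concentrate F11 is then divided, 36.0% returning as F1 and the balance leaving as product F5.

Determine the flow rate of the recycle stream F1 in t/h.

Overall Na2CO3 balance (none leaves overhead): Na2CO3 in fresh feed = Na2CO3 in product, i.e. 2300×0.290 = (1−0.360)·F11·0.436.
F11 = 667/(0.436×0.640) = 2390.3 t/h.
Recycle F1 = 0.360×2390.3 = 860.52 t/h.

860.5 t/h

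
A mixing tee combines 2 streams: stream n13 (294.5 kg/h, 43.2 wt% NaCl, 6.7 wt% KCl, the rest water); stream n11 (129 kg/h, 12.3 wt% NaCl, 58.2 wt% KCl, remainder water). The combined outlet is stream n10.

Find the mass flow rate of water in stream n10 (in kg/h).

185.6 kg/h

water out = water in = 294.5×0.501 + 129×0.295 = 185.6 kg/h.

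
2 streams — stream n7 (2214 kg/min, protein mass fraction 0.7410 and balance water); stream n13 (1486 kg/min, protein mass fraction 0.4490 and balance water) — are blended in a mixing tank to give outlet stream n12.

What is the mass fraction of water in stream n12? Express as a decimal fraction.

0.3763

Total flow out = 2214 + 1486 = 3700 kg/min.
water in = 2214×0.259 + 1486×0.551 = 1392.2 kg/min.
water mass fraction in n12 = 1392.2/3700 = 0.3763.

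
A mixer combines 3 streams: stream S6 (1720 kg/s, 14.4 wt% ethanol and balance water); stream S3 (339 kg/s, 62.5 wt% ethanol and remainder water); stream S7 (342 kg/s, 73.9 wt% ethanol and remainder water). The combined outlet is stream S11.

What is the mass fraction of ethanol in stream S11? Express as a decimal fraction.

0.2967

Total flow out = 1720 + 339 + 342 = 2401 kg/s.
ethanol in = 1720×0.144 + 339×0.625 + 342×0.739 = 712.29 kg/s.
ethanol mass fraction in S11 = 712.29/2401 = 0.2967.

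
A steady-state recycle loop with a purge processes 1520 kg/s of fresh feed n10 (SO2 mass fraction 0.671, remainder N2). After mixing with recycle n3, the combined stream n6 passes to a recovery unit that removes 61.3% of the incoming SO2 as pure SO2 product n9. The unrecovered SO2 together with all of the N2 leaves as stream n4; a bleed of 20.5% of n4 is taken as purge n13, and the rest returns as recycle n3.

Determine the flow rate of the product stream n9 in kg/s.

903 kg/s

SO2 in n6: m_A = 1520×0.671 + (1−0.205)·(1−0.613)·m_A, so m_A = 1019.9/0.6923 = 1473.2 kg/s.
Product n9 = 0.613×1473.2 = 903.05 kg/s.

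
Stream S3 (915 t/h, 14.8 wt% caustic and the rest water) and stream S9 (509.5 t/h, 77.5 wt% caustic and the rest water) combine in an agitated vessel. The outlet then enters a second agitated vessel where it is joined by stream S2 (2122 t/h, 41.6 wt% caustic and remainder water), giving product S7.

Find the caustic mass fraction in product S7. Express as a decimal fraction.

0.398

Overall, product flow = 3546.5 t/h.
caustic in = 915×0.148 + 509.5×0.775 + 2122×0.416 = 1413 t/h.
caustic fraction in S7 = 0.398.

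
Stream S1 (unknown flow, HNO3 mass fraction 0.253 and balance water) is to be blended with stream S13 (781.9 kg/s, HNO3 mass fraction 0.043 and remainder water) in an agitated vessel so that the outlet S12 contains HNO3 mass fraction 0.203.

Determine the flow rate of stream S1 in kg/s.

Let S1 be the unknown flow. Total out = 781.9 + S1.
HNO3 balance: 33.622 + 0.253·S1 = 0.203·(781.9 + S1)
(0.253 − 0.203)·S1 = 0.203×781.9 − 33.622 = 125.1
S1 = 125.1 / 0.050 = 2502.1 kg/s

2502 kg/s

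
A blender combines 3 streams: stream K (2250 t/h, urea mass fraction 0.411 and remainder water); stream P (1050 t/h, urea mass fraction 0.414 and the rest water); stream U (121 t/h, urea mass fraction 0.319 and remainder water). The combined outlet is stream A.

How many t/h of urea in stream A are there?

1398 t/h

urea out = urea in = 2250×0.411 + 1050×0.414 + 121×0.319 = 1398 t/h.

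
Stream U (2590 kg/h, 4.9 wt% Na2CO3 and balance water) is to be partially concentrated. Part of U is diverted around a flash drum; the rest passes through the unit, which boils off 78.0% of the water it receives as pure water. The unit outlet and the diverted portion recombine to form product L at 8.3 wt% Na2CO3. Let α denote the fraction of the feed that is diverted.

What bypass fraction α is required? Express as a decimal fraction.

0.448

All 2590×0.049 = 126.91 kg/h of Na2CO3 reaches L, so L = 126.91/0.083 = 1529 kg/h and vapour = 1061 kg/h.
The evaporator receives (1−α)·2590 of feed at 0.951 water and removes 0.780 of that water:
0.780×0.951×(1−α)×2590 = 1061
(1−α) = 1061/1921.2 = 0.5522;  α = 0.4478.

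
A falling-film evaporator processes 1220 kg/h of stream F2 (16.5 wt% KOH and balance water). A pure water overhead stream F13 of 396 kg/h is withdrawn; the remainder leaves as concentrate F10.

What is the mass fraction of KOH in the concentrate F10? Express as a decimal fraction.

KOH is not removed: 1220×0.165 = 201.3 kg/h of KOH enters F10.
Concentrate = 1220 − 396 = 824 kg/h.
Mass fraction = 201.3/824 = 0.2443.

0.2443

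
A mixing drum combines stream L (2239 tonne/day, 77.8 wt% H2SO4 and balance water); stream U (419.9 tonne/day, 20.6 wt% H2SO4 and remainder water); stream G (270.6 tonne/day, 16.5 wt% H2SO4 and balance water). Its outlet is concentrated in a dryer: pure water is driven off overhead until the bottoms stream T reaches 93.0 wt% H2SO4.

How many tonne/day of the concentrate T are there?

2014 tonne/day

H2SO4 entering = 2239×0.778 + 419.9×0.206 + 270.6×0.165 = 1873.1 tonne/day.
All H2SO4 reports to T, so T = 1873.1/0.930 = 2014.1 tonne/day.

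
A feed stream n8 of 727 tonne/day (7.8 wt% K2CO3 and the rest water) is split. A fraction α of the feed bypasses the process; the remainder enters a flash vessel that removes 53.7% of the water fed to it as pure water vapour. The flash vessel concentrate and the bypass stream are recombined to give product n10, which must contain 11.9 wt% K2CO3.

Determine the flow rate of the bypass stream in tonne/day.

All 727×0.078 = 56.706 tonne/day of K2CO3 reaches n10, so n10 = 56.706/0.119 = 476.52 tonne/day and vapour = 250.48 tonne/day.
The evaporator receives (1−α)·727 of feed at 0.922 water and removes 0.537 of that water:
0.537×0.922×(1−α)×727 = 250.48
(1−α) = 250.48/359.95 = 0.6959;  α = 0.3041.
Bypass flow = 0.3041×727 = 221.1 tonne/day.

221.1 tonne/day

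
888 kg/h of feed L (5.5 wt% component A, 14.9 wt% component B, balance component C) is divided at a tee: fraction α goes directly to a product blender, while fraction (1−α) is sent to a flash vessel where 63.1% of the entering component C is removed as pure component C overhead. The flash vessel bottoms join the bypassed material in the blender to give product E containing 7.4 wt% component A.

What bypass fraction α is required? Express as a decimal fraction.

All 888×0.055 = 48.84 kg/h of component A reaches E, so E = 48.84/0.074 = 660 kg/h and vapour = 228 kg/h.
The evaporator receives (1−α)·888 of feed at 0.796 component C and removes 0.631 of that component C:
0.631×0.796×(1−α)×888 = 228
(1−α) = 228/446.02 = 0.5112;  α = 0.4888.

0.489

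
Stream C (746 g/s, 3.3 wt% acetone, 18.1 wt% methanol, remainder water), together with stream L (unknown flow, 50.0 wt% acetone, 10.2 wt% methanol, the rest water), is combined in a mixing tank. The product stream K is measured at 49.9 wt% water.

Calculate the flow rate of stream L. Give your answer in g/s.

Let L be the unknown flow. Total out = 746 + L.
water balance: 586.36 + 0.398·L = 0.499·(746 + L)
(0.398 − 0.499)·L = 0.499×746 − 586.36 = -214.1
L = -214.1 / -0.101 = 2119.8 g/s

2120 g/s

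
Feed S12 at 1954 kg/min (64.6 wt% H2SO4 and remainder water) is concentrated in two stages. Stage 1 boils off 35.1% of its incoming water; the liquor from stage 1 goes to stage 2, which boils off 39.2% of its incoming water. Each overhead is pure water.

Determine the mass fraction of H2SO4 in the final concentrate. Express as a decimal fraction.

0.8222

water in feed = 1954×0.354 = 691.72 kg/min.
After stage 1: water left = (1−0.351)×691.72 = 448.92; stream total = 1711.2 kg/min.
After stage 2: water left = (1−0.392)×448.92 = 272.95; final concentrate = 1535.2 kg/min.
H2SO4 fraction = 1262.3/1535.2 = 0.8222.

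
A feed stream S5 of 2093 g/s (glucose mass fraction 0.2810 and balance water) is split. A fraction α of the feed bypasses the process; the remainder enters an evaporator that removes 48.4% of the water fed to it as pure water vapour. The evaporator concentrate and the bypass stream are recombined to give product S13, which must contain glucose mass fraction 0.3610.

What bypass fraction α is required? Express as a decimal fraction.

All 2093×0.281 = 588.13 g/s of glucose reaches S13, so S13 = 588.13/0.361 = 1629.2 g/s and vapour = 463.82 g/s.
The evaporator receives (1−α)·2093 of feed at 0.719 water and removes 0.484 of that water:
0.484×0.719×(1−α)×2093 = 463.82
(1−α) = 463.82/728.36 = 0.6368;  α = 0.3632.

0.363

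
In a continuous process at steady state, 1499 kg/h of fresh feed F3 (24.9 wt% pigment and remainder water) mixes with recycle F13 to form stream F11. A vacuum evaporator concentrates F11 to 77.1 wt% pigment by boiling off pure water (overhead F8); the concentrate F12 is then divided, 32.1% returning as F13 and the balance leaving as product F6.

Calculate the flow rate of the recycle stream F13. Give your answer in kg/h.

228.9 kg/h

Overall pigment balance (none leaves overhead): pigment in fresh feed = pigment in product, i.e. 1499×0.249 = (1−0.321)·F12·0.771.
F12 = 373.25/(0.771×0.679) = 712.98 kg/h.
Recycle F13 = 0.321×712.98 = 228.87 kg/h.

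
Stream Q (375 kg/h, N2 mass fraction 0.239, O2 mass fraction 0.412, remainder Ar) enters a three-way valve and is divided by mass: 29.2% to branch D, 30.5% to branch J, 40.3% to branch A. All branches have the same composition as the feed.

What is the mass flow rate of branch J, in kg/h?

Branch J flow = 0.305×375 = 114.38 kg/h.

114.4 kg/h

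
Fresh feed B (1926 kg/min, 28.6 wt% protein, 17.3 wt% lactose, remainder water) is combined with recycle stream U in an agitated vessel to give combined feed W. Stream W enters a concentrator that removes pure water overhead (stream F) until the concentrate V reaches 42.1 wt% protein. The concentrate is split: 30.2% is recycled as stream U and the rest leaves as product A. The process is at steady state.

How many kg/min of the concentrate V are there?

Overall protein balance (none leaves overhead): protein in fresh feed = protein in product, i.e. 1926×0.286 = (1−0.302)·V·0.421.
V = 550.84/(0.421×0.698) = 1874.5 kg/min.

1874 kg/min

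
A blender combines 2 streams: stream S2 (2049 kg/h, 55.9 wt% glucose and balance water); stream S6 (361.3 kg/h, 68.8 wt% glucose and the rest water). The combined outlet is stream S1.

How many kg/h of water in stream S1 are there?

water out = water in = 2049×0.441 + 361.3×0.312 = 1016.3 kg/h.

1016 kg/h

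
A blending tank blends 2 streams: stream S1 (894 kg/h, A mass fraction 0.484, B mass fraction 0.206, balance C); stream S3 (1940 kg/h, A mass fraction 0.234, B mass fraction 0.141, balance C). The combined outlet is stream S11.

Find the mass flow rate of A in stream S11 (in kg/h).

886.7 kg/h

A out = A in = 894×0.484 + 1940×0.234 = 886.66 kg/h.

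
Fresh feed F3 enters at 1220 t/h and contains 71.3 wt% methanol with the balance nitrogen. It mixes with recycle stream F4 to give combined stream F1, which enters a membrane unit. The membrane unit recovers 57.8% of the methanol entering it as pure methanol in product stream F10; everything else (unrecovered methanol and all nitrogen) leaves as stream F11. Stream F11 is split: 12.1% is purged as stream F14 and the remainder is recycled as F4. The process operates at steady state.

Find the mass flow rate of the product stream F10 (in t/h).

799.3 t/h

methanol in F1: m_A = 1220×0.713 + (1−0.121)·(1−0.578)·m_A, so m_A = 869.86/0.6291 = 1382.8 t/h.
Product F10 = 0.578×1382.8 = 799.25 t/h.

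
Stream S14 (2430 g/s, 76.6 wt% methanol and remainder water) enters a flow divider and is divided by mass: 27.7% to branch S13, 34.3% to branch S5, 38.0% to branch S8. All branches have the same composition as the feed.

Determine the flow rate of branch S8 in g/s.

Branch S8 flow = 0.380×2430 = 923.4 g/s.

923.4 g/s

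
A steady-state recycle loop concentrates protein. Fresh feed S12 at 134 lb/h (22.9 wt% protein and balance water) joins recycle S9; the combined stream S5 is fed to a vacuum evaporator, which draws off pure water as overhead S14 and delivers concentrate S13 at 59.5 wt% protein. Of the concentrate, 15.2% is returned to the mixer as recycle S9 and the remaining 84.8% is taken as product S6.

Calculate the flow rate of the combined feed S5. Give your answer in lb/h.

143.2 lb/h

Overall protein balance (none leaves overhead): protein in fresh feed = protein in product, i.e. 134×0.229 = (1−0.152)·S13·0.595.
S13 = 30.686/(0.595×0.848) = 60.817 lb/h.
Recycle S9 = 0.152×60.817 = 9.2442 lb/h.
Combined feed S5 = 134 + 9.2442 = 143.24 lb/h.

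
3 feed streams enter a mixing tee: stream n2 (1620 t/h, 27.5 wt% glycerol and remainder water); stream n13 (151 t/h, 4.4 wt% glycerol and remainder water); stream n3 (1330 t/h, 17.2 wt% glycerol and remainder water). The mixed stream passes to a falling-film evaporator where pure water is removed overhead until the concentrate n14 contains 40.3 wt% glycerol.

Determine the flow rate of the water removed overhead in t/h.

glycerol entering = 1620×0.275 + 151×0.044 + 1330×0.172 = 680.9 t/h.
All glycerol reports to n14, so n14 = 680.9/0.403 = 1689.6 t/h.
Total feed = 3101 t/h; overhead = 3101 − 1689.6 = 1411.4 t/h.

1411 t/h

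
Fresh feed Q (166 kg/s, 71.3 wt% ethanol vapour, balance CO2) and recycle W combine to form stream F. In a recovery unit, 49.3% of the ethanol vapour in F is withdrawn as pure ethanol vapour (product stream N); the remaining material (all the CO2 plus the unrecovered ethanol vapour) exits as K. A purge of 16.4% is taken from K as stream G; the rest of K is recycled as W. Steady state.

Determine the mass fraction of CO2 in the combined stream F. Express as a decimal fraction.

0.586

CO2 enters only via Q and leaves only via the purge: 166×0.287 = 0.164×(CO2 in K), and the recovery unit passes all CO2, so CO2 in F = CO2 in K = 290.5 kg/s.
ethanol vapour in F: m_A = 166×0.713 + (1−0.164)·(1−0.493)·m_A, so m_A = 118.36/0.5761 = 205.43 kg/s.
F = 205.43 + 290.5 = 495.93 kg/s.
CO2 fraction in F = 290.5/495.93 = 0.586.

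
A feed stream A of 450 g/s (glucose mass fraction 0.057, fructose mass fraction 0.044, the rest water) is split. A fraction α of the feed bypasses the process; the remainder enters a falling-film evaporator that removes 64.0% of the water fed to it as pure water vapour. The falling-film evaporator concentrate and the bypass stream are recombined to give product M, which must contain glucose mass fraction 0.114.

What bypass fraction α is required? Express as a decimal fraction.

0.131

All 450×0.057 = 25.65 g/s of glucose reaches M, so M = 25.65/0.114 = 225 g/s and vapour = 225 g/s.
The evaporator receives (1−α)·450 of feed at 0.899 water and removes 0.640 of that water:
0.640×0.899×(1−α)×450 = 225
(1−α) = 225/258.91 = 0.8690;  α = 0.1310.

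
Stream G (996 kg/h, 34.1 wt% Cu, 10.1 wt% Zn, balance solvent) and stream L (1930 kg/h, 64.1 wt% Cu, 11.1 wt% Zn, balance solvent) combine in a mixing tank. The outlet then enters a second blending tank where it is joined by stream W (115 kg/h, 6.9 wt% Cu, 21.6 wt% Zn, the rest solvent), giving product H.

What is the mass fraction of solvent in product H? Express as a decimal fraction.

0.3672

Overall, product flow = 3041 kg/h.
solvent in = 996×0.558 + 1930×0.248 + 115×0.715 = 1116.6 kg/h.
solvent fraction in H = 0.3672.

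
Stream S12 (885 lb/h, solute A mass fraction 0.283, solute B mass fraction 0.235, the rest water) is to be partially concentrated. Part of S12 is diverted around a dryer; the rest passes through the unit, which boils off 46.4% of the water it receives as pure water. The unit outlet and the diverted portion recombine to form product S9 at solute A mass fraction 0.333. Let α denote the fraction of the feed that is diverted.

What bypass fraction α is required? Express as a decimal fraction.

0.329

All 885×0.283 = 250.45 lb/h of solute A reaches S9, so S9 = 250.45/0.333 = 752.12 lb/h and vapour = 132.88 lb/h.
The evaporator receives (1−α)·885 of feed at 0.482 water and removes 0.464 of that water:
0.464×0.482×(1−α)×885 = 132.88
(1−α) = 132.88/197.93 = 0.6714;  α = 0.3286.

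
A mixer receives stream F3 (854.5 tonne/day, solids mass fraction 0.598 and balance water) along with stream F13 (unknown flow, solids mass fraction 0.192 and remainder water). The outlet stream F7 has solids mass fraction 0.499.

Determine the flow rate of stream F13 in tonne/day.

Let F13 be the unknown flow. Total out = 854.5 + F13.
solids balance: 510.99 + 0.192·F13 = 0.499·(854.5 + F13)
(0.192 − 0.499)·F13 = 0.499×854.5 − 510.99 = -84.595
F13 = -84.595 / -0.307 = 275.56 tonne/day

275.6 tonne/day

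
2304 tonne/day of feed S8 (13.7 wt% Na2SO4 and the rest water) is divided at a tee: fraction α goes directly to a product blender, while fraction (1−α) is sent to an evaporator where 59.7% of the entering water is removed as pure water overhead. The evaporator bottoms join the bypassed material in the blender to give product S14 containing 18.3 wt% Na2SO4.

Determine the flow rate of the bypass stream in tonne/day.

1180 tonne/day

All 2304×0.137 = 315.65 tonne/day of Na2SO4 reaches S14, so S14 = 315.65/0.183 = 1724.9 tonne/day and vapour = 579.15 tonne/day.
The evaporator receives (1−α)·2304 of feed at 0.863 water and removes 0.597 of that water:
0.597×0.863×(1−α)×2304 = 579.15
(1−α) = 579.15/1187 = 0.4879;  α = 0.5121.
Bypass flow = 0.5121×2304 = 1179.9 tonne/day.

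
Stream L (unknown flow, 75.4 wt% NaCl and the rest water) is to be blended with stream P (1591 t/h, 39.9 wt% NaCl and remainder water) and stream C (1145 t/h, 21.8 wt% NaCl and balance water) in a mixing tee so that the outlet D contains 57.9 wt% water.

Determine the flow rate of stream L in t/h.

803.1 t/h

Let L be the unknown flow. Total out = 2736 + L.
water balance: 1851.6 + 0.246·L = 0.579·(2736 + L)
(0.246 − 0.579)·L = 0.579×2736 − 1851.6 = -267.44
L = -267.44 / -0.333 = 803.11 t/h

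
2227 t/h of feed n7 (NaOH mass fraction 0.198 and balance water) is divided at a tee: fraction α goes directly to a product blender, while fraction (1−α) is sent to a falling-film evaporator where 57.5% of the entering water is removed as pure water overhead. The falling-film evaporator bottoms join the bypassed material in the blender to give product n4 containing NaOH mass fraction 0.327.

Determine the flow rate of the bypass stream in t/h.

All 2227×0.198 = 440.95 t/h of NaOH reaches n4, so n4 = 440.95/0.327 = 1348.5 t/h and vapour = 878.54 t/h.
The evaporator receives (1−α)·2227 of feed at 0.802 water and removes 0.575 of that water:
0.575×0.802×(1−α)×2227 = 878.54
(1−α) = 878.54/1027 = 0.8555;  α = 0.1445.
Bypass flow = 0.1445×2227 = 321.89 t/h.

321.9 t/h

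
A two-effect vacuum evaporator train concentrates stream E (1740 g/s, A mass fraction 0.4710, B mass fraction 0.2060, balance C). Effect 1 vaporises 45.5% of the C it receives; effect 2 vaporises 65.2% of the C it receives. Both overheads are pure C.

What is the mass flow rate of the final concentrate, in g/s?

1285 g/s

C in feed = 1740×0.323 = 562.02 g/s.
After stage 1: C left = (1−0.455)×562.02 = 306.3; stream total = 1484.3 g/s.
After stage 2: C left = (1−0.652)×306.3 = 106.59; final concentrate = 1284.6 g/s.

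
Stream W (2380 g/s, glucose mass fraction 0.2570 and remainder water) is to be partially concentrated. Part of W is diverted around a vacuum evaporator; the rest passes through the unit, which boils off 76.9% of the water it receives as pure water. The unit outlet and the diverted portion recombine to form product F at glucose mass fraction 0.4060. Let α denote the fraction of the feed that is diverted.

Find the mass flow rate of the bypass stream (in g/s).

All 2380×0.257 = 611.66 g/s of glucose reaches F, so F = 611.66/0.406 = 1506.6 g/s and vapour = 873.45 g/s.
The evaporator receives (1−α)·2380 of feed at 0.743 water and removes 0.769 of that water:
0.769×0.743×(1−α)×2380 = 873.45
(1−α) = 873.45/1359.9 = 0.6423;  α = 0.3577.
Bypass flow = 0.3577×2380 = 851.3 g/s.

851.3 g/s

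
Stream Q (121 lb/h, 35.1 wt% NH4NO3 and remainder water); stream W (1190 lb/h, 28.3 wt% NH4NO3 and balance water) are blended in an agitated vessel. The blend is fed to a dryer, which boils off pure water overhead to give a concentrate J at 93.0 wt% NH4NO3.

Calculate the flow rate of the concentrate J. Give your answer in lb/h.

407.8 lb/h

NH4NO3 entering = 121×0.351 + 1190×0.283 = 379.24 lb/h.
All NH4NO3 reports to J, so J = 379.24/0.930 = 407.79 lb/h.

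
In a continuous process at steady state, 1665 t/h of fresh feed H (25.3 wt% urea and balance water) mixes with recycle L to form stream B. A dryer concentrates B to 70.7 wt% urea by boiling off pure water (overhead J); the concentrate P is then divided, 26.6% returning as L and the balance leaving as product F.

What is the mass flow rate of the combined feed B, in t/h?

Overall urea balance (none leaves overhead): urea in fresh feed = urea in product, i.e. 1665×0.253 = (1−0.266)·P·0.707.
P = 421.25/(0.707×0.734) = 811.74 t/h.
Recycle L = 0.266×811.74 = 215.92 t/h.
Combined feed B = 1665 + 215.92 = 1880.9 t/h.

1881 t/h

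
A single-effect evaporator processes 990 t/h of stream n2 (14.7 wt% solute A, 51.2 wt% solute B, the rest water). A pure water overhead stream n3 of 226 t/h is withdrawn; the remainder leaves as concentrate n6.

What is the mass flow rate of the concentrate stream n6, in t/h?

764 t/h

Concentrate = 990 − 226 = 764 t/h.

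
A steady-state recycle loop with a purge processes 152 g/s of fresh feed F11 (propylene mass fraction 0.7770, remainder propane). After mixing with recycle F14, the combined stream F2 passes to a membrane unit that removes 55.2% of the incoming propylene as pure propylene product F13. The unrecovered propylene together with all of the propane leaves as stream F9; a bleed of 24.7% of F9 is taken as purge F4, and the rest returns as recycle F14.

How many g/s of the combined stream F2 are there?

315.5 g/s

propane enters only via F11 and leaves only via the purge: 152×0.223 = 0.247×(propane in F9), and the membrane unit passes all propane, so propane in F2 = propane in F9 = 137.23 g/s.
propylene in F2: m_A = 152×0.777 + (1−0.247)·(1−0.552)·m_A, so m_A = 118.1/0.6627 = 178.23 g/s.
F2 = 178.23 + 137.23 = 315.46 g/s.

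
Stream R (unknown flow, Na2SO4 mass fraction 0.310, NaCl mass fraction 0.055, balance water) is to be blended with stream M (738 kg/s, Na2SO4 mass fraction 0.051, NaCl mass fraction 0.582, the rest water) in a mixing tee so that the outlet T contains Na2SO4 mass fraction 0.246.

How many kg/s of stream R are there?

Let R be the unknown flow. Total out = 738 + R.
Na2SO4 balance: 37.638 + 0.310·R = 0.246·(738 + R)
(0.310 − 0.246)·R = 0.246×738 − 37.638 = 143.91
R = 143.91 / 0.064 = 2248.6 kg/s

2249 kg/s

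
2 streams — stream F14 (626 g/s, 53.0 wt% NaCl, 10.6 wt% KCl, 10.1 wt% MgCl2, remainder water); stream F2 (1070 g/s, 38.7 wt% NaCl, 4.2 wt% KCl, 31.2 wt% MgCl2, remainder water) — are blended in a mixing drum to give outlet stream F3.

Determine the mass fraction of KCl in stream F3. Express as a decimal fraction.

0.0656

Total flow out = 626 + 1070 = 1696 g/s.
KCl in = 626×0.106 + 1070×0.042 = 111.3 g/s.
KCl mass fraction in F3 = 111.3/1696 = 0.0656.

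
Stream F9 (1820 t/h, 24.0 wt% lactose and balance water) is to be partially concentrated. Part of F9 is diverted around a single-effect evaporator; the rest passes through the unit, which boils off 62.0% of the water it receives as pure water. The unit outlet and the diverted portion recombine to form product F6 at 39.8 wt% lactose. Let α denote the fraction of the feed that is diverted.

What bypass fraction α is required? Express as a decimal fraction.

All 1820×0.240 = 436.8 t/h of lactose reaches F6, so F6 = 436.8/0.398 = 1097.5 t/h and vapour = 722.51 t/h.
The evaporator receives (1−α)·1820 of feed at 0.760 water and removes 0.620 of that water:
0.620×0.760×(1−α)×1820 = 722.51
(1−α) = 722.51/857.58 = 0.8425;  α = 0.1575.

0.158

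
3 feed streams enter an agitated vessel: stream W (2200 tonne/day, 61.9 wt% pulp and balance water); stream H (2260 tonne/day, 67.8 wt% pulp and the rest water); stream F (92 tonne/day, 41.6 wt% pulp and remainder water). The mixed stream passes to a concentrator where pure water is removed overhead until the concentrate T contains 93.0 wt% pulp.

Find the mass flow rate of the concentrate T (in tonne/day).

pulp entering = 2200×0.619 + 2260×0.678 + 92×0.416 = 2932.4 tonne/day.
All pulp reports to T, so T = 2932.4/0.930 = 3153.1 tonne/day.

3153 tonne/day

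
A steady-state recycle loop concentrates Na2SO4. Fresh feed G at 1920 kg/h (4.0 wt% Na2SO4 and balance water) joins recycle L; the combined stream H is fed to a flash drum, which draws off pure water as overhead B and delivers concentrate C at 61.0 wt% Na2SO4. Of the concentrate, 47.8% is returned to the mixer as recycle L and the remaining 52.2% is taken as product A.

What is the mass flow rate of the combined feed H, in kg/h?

2035 kg/h

Overall Na2SO4 balance (none leaves overhead): Na2SO4 in fresh feed = Na2SO4 in product, i.e. 1920×0.040 = (1−0.478)·C·0.610.
C = 76.8/(0.610×0.522) = 241.19 kg/h.
Recycle L = 0.478×241.19 = 115.29 kg/h.
Combined feed H = 1920 + 115.29 = 2035.3 kg/h.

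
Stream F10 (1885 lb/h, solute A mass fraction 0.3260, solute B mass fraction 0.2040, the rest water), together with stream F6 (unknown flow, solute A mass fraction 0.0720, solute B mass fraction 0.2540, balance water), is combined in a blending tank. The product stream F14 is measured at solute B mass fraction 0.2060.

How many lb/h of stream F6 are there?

Let F6 be the unknown flow. Total out = 1885 + F6.
solute B balance: 384.54 + 0.254·F6 = 0.206·(1885 + F6)
(0.254 − 0.206)·F6 = 0.206×1885 − 384.54 = 3.77
F6 = 3.77 / 0.048 = 78.542 lb/h

78.54 lb/h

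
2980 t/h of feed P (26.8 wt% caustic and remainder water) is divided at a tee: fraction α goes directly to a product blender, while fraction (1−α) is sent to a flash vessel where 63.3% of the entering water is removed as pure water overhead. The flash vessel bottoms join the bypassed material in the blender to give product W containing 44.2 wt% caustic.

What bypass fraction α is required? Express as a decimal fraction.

All 2980×0.268 = 798.64 t/h of caustic reaches W, so W = 798.64/0.442 = 1806.9 t/h and vapour = 1173.1 t/h.
The evaporator receives (1−α)·2980 of feed at 0.732 water and removes 0.633 of that water:
0.633×0.732×(1−α)×2980 = 1173.1
(1−α) = 1173.1/1380.8 = 0.8496;  α = 0.1504.

0.150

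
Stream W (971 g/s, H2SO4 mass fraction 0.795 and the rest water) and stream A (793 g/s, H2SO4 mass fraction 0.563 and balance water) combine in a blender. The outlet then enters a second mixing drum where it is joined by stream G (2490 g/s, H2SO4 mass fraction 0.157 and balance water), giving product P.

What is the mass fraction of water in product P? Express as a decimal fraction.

Overall, product flow = 4254 g/s.
water in = 971×0.205 + 793×0.437 + 2490×0.843 = 2644.7 g/s.
water fraction in P = 0.622.

0.622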